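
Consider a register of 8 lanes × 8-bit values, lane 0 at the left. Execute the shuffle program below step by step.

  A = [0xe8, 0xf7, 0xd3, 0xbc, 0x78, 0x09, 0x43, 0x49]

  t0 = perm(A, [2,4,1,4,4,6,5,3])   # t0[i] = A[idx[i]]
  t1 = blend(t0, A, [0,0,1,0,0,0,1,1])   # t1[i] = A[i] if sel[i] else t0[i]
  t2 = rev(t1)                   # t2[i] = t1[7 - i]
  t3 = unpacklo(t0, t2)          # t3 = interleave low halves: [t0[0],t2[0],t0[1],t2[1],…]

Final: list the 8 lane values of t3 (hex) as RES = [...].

RES = [ 0xd3  0x49  0x78  0x43  0xf7  0x43  0x78  0x78 ]

t0 = [0xd3, 0x78, 0xf7, 0x78, 0x78, 0x43, 0x09, 0xbc]
t1 = [0xd3, 0x78, 0xd3, 0x78, 0x78, 0x43, 0x43, 0x49]
t2 = [0x49, 0x43, 0x43, 0x78, 0x78, 0xd3, 0x78, 0xd3]
t3 = [0xd3, 0x49, 0x78, 0x43, 0xf7, 0x43, 0x78, 0x78]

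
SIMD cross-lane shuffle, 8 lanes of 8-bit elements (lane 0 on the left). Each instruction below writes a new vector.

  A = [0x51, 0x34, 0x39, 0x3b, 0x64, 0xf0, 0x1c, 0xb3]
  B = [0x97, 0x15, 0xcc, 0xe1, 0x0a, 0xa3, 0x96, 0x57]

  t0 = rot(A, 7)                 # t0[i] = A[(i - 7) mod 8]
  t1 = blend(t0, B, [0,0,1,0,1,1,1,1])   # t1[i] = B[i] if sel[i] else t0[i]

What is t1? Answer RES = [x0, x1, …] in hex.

RES = [ 0x34  0x39  0xcc  0x64  0x0a  0xa3  0x96  0x57 ]

→ t0 |34|39|3b|64|f0|1c|b3|51|
→ t1 |34|39|cc|64|0a|a3|96|57|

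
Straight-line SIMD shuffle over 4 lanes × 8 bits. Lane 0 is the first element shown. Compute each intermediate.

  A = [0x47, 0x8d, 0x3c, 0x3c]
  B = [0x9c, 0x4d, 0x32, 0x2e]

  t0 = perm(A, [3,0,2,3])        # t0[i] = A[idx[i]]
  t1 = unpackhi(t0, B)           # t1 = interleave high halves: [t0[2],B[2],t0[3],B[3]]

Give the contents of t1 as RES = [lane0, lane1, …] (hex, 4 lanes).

RES = [ 0x3c  0x32  0x3c  0x2e ]

  t0: 3c 47 3c 3c
  t1: 3c 32 3c 2e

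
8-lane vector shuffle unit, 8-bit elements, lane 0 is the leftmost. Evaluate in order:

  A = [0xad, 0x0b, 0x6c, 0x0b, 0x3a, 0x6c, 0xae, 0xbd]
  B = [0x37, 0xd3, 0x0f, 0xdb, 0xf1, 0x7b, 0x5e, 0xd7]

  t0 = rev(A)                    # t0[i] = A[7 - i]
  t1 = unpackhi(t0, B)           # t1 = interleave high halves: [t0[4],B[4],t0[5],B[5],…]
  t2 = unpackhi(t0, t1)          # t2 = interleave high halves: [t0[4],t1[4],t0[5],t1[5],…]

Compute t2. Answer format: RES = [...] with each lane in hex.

t0 = [0xbd, 0xae, 0x6c, 0x3a, 0x0b, 0x6c, 0x0b, 0xad]
t1 = [0x0b, 0xf1, 0x6c, 0x7b, 0x0b, 0x5e, 0xad, 0xd7]
t2 = [0x0b, 0x0b, 0x6c, 0x5e, 0x0b, 0xad, 0xad, 0xd7]

RES = [ 0x0b  0x0b  0x6c  0x5e  0x0b  0xad  0xad  0xd7 ]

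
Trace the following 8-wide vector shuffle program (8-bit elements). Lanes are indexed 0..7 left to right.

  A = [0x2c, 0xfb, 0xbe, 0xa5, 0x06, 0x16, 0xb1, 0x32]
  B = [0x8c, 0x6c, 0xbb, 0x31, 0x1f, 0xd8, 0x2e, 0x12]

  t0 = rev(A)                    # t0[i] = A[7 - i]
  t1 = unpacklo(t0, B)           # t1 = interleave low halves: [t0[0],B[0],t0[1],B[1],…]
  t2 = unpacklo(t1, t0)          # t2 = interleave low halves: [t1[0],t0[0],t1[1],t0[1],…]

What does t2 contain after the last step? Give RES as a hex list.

t0 = [0x32, 0xb1, 0x16, 0x06, 0xa5, 0xbe, 0xfb, 0x2c]
t1 = [0x32, 0x8c, 0xb1, 0x6c, 0x16, 0xbb, 0x06, 0x31]
t2 = [0x32, 0x32, 0x8c, 0xb1, 0xb1, 0x16, 0x6c, 0x06]

RES = [ 0x32  0x32  0x8c  0xb1  0xb1  0x16  0x6c  0x06 ]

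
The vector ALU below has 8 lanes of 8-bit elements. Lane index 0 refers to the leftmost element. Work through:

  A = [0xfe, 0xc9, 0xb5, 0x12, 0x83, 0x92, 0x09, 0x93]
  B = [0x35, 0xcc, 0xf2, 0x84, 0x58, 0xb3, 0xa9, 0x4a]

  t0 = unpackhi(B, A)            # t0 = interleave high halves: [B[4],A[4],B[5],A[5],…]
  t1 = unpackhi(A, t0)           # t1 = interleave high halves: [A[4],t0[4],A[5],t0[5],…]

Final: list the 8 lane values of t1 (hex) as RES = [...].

RES = [0x83, 0xa9, 0x92, 0x09, 0x09, 0x4a, 0x93, 0x93]

  t0: 58 83 b3 92 a9 09 4a 93
  t1: 83 a9 92 09 09 4a 93 93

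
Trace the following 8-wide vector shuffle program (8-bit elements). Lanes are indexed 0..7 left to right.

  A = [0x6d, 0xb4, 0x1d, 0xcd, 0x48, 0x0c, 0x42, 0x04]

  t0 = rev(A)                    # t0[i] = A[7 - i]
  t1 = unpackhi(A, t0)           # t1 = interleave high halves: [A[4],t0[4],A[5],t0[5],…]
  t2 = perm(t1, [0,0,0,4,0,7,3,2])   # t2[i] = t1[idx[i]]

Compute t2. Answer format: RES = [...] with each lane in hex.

t0 = [0x04, 0x42, 0x0c, 0x48, 0xcd, 0x1d, 0xb4, 0x6d]
t1 = [0x48, 0xcd, 0x0c, 0x1d, 0x42, 0xb4, 0x04, 0x6d]
t2 = [0x48, 0x48, 0x48, 0x42, 0x48, 0x6d, 0x1d, 0x0c]

RES = [ 0x48  0x48  0x48  0x42  0x48  0x6d  0x1d  0x0c ]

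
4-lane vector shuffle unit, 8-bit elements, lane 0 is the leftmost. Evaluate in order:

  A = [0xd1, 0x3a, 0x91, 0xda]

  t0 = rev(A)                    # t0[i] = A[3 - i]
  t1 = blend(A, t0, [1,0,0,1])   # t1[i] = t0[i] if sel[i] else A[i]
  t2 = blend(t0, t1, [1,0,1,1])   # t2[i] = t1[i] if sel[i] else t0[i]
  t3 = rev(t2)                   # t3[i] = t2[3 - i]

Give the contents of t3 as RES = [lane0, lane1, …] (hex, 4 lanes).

→ t0 |da|91|3a|d1|
→ t1 |da|3a|91|d1|
→ t2 |da|91|91|d1|
→ t3 |d1|91|91|da|

RES = [ 0xd1  0x91  0x91  0xda ]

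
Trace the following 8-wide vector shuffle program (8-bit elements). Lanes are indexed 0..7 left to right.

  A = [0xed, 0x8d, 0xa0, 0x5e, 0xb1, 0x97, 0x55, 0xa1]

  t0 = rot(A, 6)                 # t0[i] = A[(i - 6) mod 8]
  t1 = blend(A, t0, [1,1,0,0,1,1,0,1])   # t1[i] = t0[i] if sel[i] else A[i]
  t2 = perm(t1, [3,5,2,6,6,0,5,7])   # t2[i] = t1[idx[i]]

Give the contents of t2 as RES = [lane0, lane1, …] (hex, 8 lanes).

t0 = [0xa0, 0x5e, 0xb1, 0x97, 0x55, 0xa1, 0xed, 0x8d]
t1 = [0xa0, 0x5e, 0xa0, 0x5e, 0x55, 0xa1, 0x55, 0x8d]
t2 = [0x5e, 0xa1, 0xa0, 0x55, 0x55, 0xa0, 0xa1, 0x8d]

RES = [ 0x5e  0xa1  0xa0  0x55  0x55  0xa0  0xa1  0x8d ]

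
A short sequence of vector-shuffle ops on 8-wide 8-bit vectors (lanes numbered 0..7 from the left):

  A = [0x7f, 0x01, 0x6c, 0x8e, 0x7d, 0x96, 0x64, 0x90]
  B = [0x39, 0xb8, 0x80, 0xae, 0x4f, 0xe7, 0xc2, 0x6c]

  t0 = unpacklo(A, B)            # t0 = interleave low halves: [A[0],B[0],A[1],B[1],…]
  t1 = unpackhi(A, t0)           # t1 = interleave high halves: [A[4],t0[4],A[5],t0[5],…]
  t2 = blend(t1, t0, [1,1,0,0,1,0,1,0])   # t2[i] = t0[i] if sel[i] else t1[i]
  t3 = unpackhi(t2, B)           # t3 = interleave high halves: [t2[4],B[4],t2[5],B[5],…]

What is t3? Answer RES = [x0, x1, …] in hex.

RES = [ 0x6c  0x4f  0x8e  0xe7  0x8e  0xc2  0xae  0x6c ]

  t0: 7f 39 01 b8 6c 80 8e ae
  t1: 7d 6c 96 80 64 8e 90 ae
  t2: 7f 39 96 80 6c 8e 8e ae
  t3: 6c 4f 8e e7 8e c2 ae 6c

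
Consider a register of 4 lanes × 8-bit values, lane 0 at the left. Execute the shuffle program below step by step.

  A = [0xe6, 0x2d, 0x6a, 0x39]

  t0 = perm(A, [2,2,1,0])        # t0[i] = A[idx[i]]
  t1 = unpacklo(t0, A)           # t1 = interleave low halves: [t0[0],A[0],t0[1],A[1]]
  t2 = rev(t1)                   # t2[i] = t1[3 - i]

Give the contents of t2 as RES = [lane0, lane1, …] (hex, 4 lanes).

→ t0 |6a|6a|2d|e6|
→ t1 |6a|e6|6a|2d|
→ t2 |2d|6a|e6|6a|

RES = [0x2d, 0x6a, 0xe6, 0x6a]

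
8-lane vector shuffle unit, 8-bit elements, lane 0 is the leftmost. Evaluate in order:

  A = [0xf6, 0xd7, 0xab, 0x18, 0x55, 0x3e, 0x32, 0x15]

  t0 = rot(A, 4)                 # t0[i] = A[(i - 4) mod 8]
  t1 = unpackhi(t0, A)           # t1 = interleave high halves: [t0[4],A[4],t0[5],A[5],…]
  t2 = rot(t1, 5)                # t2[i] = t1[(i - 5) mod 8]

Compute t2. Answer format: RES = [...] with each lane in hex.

t0 = [0x55, 0x3e, 0x32, 0x15, 0xf6, 0xd7, 0xab, 0x18]
t1 = [0xf6, 0x55, 0xd7, 0x3e, 0xab, 0x32, 0x18, 0x15]
t2 = [0x3e, 0xab, 0x32, 0x18, 0x15, 0xf6, 0x55, 0xd7]

RES = [ 0x3e  0xab  0x32  0x18  0x15  0xf6  0x55  0xd7 ]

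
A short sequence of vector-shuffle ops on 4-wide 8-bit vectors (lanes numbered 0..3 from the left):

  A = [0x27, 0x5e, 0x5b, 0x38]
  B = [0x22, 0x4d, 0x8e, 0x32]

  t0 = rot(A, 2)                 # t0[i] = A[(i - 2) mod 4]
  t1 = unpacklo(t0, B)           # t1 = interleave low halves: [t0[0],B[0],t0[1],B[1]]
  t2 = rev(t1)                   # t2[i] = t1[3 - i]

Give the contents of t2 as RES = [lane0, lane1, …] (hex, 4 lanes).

t0 = [0x5b, 0x38, 0x27, 0x5e]
t1 = [0x5b, 0x22, 0x38, 0x4d]
t2 = [0x4d, 0x38, 0x22, 0x5b]

RES = [ 0x4d  0x38  0x22  0x5b ]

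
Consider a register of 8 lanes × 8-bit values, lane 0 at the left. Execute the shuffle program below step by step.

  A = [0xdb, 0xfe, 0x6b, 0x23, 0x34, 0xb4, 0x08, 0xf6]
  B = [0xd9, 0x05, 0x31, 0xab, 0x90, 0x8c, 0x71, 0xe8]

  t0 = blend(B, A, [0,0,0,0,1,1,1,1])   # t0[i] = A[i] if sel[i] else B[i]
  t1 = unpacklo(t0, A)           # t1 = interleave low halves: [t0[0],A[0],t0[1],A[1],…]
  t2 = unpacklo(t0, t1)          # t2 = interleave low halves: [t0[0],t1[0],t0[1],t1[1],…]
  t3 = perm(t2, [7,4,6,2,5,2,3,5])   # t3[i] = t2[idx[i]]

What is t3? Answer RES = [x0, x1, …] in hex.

RES = [ 0xfe  0x31  0xab  0x05  0x05  0x05  0xdb  0x05 ]

  t0: d9 05 31 ab 34 b4 08 f6
  t1: d9 db 05 fe 31 6b ab 23
  t2: d9 d9 05 db 31 05 ab fe
  t3: fe 31 ab 05 05 05 db 05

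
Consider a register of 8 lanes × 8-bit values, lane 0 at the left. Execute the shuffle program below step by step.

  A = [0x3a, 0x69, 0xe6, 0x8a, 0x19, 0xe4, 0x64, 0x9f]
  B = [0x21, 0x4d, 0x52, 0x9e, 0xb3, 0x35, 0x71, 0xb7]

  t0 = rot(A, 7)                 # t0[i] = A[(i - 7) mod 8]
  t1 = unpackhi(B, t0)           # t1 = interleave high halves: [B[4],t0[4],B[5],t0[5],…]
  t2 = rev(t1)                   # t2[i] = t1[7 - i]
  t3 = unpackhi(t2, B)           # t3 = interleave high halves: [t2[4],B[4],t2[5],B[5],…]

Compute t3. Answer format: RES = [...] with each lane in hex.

RES = [ 0x64  0xb3  0x35  0x35  0xe4  0x71  0xb3  0xb7 ]

  t0: 69 e6 8a 19 e4 64 9f 3a
  t1: b3 e4 35 64 71 9f b7 3a
  t2: 3a b7 9f 71 64 35 e4 b3
  t3: 64 b3 35 35 e4 71 b3 b7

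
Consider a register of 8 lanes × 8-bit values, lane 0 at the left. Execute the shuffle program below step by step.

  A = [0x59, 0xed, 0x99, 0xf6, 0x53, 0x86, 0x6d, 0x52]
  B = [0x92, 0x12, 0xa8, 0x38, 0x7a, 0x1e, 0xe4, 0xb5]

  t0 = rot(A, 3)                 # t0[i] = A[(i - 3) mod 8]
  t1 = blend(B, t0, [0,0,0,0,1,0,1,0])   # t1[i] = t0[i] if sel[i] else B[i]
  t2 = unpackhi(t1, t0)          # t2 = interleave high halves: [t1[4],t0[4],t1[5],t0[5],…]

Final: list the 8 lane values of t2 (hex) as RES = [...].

t0 = [0x86, 0x6d, 0x52, 0x59, 0xed, 0x99, 0xf6, 0x53]
t1 = [0x92, 0x12, 0xa8, 0x38, 0xed, 0x1e, 0xf6, 0xb5]
t2 = [0xed, 0xed, 0x1e, 0x99, 0xf6, 0xf6, 0xb5, 0x53]

RES = [0xed, 0xed, 0x1e, 0x99, 0xf6, 0xf6, 0xb5, 0x53]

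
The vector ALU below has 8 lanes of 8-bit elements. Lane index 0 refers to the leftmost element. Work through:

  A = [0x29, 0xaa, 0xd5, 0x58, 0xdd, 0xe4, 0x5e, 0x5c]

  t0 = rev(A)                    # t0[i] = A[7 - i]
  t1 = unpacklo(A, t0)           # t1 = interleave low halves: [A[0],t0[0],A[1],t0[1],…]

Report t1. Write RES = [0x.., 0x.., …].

t0 = [0x5c, 0x5e, 0xe4, 0xdd, 0x58, 0xd5, 0xaa, 0x29]
t1 = [0x29, 0x5c, 0xaa, 0x5e, 0xd5, 0xe4, 0x58, 0xdd]

RES = [0x29, 0x5c, 0xaa, 0x5e, 0xd5, 0xe4, 0x58, 0xdd]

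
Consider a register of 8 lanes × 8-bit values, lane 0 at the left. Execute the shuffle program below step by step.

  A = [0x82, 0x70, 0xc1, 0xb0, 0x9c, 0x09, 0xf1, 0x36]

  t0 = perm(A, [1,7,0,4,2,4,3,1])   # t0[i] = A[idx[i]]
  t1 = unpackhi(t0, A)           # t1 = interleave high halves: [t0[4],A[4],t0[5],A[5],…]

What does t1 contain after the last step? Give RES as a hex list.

RES = [ 0xc1  0x9c  0x9c  0x09  0xb0  0xf1  0x70  0x36 ]

→ t0 |70|36|82|9c|c1|9c|b0|70|
→ t1 |c1|9c|9c|09|b0|f1|70|36|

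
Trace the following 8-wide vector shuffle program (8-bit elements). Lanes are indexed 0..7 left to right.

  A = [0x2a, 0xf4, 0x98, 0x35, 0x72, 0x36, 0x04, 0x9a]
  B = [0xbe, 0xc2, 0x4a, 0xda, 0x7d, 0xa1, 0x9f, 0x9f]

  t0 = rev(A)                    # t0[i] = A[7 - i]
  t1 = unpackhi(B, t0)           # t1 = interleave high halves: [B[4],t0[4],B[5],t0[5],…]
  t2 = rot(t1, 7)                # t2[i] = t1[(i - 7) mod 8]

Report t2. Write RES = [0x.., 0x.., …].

RES = [0x35, 0xa1, 0x98, 0x9f, 0xf4, 0x9f, 0x2a, 0x7d]

  t0: 9a 04 36 72 35 98 f4 2a
  t1: 7d 35 a1 98 9f f4 9f 2a
  t2: 35 a1 98 9f f4 9f 2a 7d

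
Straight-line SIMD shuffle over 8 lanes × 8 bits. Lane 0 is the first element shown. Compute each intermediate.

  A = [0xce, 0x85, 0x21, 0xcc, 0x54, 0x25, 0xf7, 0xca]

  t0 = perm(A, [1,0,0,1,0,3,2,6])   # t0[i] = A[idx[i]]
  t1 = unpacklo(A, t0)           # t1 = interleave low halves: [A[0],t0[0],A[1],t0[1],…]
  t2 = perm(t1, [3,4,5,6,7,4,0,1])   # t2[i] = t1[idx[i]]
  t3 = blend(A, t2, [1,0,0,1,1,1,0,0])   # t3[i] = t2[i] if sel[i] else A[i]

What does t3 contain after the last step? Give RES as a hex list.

  t0: 85 ce ce 85 ce cc 21 f7
  t1: ce 85 85 ce 21 ce cc 85
  t2: ce 21 ce cc 85 21 ce 85
  t3: ce 85 21 cc 85 21 f7 ca

RES = [ 0xce  0x85  0x21  0xcc  0x85  0x21  0xf7  0xca ]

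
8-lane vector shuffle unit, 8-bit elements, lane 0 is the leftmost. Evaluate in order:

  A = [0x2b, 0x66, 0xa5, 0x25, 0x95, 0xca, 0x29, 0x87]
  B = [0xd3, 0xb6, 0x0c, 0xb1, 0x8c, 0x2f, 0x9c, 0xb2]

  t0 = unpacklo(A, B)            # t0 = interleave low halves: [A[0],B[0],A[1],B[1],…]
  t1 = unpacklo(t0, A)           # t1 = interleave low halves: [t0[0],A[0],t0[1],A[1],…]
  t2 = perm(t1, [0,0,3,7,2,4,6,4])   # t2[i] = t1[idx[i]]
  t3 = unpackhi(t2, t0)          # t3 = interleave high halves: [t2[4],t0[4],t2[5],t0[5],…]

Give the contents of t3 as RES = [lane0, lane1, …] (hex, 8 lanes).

RES = [0xd3, 0xa5, 0x66, 0x0c, 0xb6, 0x25, 0x66, 0xb1]

→ t0 |2b|d3|66|b6|a5|0c|25|b1|
→ t1 |2b|2b|d3|66|66|a5|b6|25|
→ t2 |2b|2b|66|25|d3|66|b6|66|
→ t3 |d3|a5|66|0c|b6|25|66|b1|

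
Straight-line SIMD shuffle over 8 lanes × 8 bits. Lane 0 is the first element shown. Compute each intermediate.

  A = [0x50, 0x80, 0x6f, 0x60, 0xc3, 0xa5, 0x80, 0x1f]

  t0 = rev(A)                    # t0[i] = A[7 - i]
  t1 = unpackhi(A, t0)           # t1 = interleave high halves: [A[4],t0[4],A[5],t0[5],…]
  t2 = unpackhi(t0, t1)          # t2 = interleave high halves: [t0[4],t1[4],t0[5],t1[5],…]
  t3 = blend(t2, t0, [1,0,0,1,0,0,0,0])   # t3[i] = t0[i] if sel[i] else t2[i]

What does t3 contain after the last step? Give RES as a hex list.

→ t0 |1f|80|a5|c3|60|6f|80|50|
→ t1 |c3|60|a5|6f|80|80|1f|50|
→ t2 |60|80|6f|80|80|1f|50|50|
→ t3 |1f|80|6f|c3|80|1f|50|50|

RES = [ 0x1f  0x80  0x6f  0xc3  0x80  0x1f  0x50  0x50 ]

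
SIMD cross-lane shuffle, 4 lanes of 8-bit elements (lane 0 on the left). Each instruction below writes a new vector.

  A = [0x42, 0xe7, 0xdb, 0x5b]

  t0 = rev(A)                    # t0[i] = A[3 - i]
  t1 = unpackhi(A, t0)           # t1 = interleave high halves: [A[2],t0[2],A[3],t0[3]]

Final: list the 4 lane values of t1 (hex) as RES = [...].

  t0: 5b db e7 42
  t1: db e7 5b 42

RES = [0xdb, 0xe7, 0x5b, 0x42]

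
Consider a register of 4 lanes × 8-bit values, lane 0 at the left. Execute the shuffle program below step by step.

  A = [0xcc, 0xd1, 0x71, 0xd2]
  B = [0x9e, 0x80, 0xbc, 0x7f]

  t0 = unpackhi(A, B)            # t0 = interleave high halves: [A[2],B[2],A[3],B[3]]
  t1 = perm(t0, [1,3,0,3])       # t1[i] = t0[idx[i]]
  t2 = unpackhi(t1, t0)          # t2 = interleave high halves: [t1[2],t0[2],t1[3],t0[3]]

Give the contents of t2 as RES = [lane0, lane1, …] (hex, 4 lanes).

RES = [ 0x71  0xd2  0x7f  0x7f ]

  t0: 71 bc d2 7f
  t1: bc 7f 71 7f
  t2: 71 d2 7f 7f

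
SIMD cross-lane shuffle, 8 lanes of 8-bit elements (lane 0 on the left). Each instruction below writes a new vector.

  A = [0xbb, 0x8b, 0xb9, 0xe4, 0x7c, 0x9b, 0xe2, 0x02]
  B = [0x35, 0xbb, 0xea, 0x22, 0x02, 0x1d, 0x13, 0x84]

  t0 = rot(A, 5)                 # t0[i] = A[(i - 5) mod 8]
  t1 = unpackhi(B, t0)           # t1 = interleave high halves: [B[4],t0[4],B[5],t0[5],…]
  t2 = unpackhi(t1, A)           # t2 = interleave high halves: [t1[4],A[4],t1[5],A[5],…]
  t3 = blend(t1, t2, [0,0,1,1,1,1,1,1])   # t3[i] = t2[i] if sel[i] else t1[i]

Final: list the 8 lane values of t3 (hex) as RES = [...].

RES = [ 0x02  0x02  0x8b  0x9b  0x84  0xe2  0xb9  0x02 ]

t0 = [0xe4, 0x7c, 0x9b, 0xe2, 0x02, 0xbb, 0x8b, 0xb9]
t1 = [0x02, 0x02, 0x1d, 0xbb, 0x13, 0x8b, 0x84, 0xb9]
t2 = [0x13, 0x7c, 0x8b, 0x9b, 0x84, 0xe2, 0xb9, 0x02]
t3 = [0x02, 0x02, 0x8b, 0x9b, 0x84, 0xe2, 0xb9, 0x02]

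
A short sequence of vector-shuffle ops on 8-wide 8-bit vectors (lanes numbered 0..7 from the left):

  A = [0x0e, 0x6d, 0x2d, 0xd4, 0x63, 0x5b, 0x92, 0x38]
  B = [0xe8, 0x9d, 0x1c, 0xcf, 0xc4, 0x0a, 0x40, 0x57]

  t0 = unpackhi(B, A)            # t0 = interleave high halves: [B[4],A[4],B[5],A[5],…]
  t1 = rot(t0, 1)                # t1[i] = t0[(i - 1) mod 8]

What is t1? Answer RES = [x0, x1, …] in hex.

RES = [ 0x38  0xc4  0x63  0x0a  0x5b  0x40  0x92  0x57 ]

  t0: c4 63 0a 5b 40 92 57 38
  t1: 38 c4 63 0a 5b 40 92 57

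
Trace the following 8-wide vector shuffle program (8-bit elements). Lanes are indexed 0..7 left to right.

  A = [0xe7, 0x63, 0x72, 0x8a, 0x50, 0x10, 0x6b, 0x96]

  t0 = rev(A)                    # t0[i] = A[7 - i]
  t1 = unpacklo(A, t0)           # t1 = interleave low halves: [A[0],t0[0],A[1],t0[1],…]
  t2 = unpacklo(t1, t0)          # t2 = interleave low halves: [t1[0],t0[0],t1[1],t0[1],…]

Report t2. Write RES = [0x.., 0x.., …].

RES = [0xe7, 0x96, 0x96, 0x6b, 0x63, 0x10, 0x6b, 0x50]

→ t0 |96|6b|10|50|8a|72|63|e7|
→ t1 |e7|96|63|6b|72|10|8a|50|
→ t2 |e7|96|96|6b|63|10|6b|50|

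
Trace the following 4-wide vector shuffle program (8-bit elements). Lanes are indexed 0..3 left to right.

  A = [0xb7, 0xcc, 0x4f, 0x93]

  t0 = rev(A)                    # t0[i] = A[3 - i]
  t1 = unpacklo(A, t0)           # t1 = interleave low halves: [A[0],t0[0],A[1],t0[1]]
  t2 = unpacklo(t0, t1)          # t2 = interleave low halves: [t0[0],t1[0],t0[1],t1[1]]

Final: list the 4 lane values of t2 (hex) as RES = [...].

→ t0 |93|4f|cc|b7|
→ t1 |b7|93|cc|4f|
→ t2 |93|b7|4f|93|

RES = [0x93, 0xb7, 0x4f, 0x93]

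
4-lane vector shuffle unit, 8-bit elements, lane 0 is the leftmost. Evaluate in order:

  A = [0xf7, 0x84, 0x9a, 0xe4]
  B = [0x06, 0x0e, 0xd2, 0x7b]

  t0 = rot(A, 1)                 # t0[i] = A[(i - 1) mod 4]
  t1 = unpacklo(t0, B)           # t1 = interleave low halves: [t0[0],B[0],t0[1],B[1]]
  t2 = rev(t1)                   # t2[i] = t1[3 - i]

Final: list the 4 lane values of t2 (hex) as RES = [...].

→ t0 |e4|f7|84|9a|
→ t1 |e4|06|f7|0e|
→ t2 |0e|f7|06|e4|

RES = [ 0x0e  0xf7  0x06  0xe4 ]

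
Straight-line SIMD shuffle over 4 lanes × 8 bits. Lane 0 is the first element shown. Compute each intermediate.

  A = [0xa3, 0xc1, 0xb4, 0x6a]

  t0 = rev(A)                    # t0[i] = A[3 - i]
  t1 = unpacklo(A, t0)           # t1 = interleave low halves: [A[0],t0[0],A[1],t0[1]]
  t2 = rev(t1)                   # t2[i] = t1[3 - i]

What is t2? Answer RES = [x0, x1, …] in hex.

  t0: 6a b4 c1 a3
  t1: a3 6a c1 b4
  t2: b4 c1 6a a3

RES = [0xb4, 0xc1, 0x6a, 0xa3]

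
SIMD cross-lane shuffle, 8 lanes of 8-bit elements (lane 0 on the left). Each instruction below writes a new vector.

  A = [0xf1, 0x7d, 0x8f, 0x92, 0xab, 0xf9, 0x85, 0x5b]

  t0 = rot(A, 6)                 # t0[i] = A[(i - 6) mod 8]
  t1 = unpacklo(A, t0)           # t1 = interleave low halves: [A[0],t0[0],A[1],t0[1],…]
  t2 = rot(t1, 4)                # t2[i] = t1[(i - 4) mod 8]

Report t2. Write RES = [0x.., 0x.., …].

→ t0 |8f|92|ab|f9|85|5b|f1|7d|
→ t1 |f1|8f|7d|92|8f|ab|92|f9|
→ t2 |8f|ab|92|f9|f1|8f|7d|92|

RES = [0x8f, 0xab, 0x92, 0xf9, 0xf1, 0x8f, 0x7d, 0x92]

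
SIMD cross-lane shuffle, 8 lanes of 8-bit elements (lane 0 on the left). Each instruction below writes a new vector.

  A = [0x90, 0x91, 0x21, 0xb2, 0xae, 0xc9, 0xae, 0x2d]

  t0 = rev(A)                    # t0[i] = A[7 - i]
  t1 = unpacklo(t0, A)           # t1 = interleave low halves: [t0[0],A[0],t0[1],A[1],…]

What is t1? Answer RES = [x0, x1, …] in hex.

RES = [0x2d, 0x90, 0xae, 0x91, 0xc9, 0x21, 0xae, 0xb2]

→ t0 |2d|ae|c9|ae|b2|21|91|90|
→ t1 |2d|90|ae|91|c9|21|ae|b2|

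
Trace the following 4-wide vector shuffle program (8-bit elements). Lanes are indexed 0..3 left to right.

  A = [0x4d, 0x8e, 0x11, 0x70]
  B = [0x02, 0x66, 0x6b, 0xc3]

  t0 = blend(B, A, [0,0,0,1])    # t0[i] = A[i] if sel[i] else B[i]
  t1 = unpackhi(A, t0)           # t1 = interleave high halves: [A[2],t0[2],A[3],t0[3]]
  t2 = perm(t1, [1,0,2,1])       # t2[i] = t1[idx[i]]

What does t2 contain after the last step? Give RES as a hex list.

t0 = [0x02, 0x66, 0x6b, 0x70]
t1 = [0x11, 0x6b, 0x70, 0x70]
t2 = [0x6b, 0x11, 0x70, 0x6b]

RES = [0x6b, 0x11, 0x70, 0x6b]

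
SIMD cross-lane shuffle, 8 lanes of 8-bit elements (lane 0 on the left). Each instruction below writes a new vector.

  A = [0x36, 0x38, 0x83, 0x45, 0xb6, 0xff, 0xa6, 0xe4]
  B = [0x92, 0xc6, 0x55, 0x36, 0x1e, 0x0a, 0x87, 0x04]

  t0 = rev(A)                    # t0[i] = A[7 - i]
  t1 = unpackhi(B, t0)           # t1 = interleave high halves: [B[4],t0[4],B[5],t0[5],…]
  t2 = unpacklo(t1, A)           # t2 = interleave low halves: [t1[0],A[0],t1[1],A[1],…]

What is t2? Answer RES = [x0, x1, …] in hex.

  t0: e4 a6 ff b6 45 83 38 36
  t1: 1e 45 0a 83 87 38 04 36
  t2: 1e 36 45 38 0a 83 83 45

RES = [ 0x1e  0x36  0x45  0x38  0x0a  0x83  0x83  0x45 ]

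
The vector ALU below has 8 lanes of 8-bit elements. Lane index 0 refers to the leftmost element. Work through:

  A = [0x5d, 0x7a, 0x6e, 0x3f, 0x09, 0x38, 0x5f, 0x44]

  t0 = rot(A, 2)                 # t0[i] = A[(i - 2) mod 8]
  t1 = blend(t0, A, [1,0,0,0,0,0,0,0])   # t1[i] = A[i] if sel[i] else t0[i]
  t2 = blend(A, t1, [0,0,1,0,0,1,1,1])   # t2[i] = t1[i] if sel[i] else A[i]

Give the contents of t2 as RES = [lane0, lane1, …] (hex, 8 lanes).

RES = [0x5d, 0x7a, 0x5d, 0x3f, 0x09, 0x3f, 0x09, 0x38]

→ t0 |5f|44|5d|7a|6e|3f|09|38|
→ t1 |5d|44|5d|7a|6e|3f|09|38|
→ t2 |5d|7a|5d|3f|09|3f|09|38|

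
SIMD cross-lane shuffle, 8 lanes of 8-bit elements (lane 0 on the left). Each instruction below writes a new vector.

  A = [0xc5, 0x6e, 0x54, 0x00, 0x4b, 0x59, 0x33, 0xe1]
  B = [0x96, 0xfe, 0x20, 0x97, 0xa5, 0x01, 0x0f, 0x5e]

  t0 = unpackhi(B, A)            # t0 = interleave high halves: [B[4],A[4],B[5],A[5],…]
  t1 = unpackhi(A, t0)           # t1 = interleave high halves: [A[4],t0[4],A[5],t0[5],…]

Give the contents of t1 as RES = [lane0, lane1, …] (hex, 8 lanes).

RES = [ 0x4b  0x0f  0x59  0x33  0x33  0x5e  0xe1  0xe1 ]

t0 = [0xa5, 0x4b, 0x01, 0x59, 0x0f, 0x33, 0x5e, 0xe1]
t1 = [0x4b, 0x0f, 0x59, 0x33, 0x33, 0x5e, 0xe1, 0xe1]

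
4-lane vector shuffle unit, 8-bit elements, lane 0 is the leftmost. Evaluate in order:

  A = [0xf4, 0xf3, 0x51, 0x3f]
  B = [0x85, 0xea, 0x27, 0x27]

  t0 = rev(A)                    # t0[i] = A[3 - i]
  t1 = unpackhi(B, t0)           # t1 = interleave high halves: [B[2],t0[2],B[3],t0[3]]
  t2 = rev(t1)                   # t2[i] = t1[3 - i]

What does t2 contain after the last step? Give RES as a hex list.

→ t0 |3f|51|f3|f4|
→ t1 |27|f3|27|f4|
→ t2 |f4|27|f3|27|

RES = [ 0xf4  0x27  0xf3  0x27 ]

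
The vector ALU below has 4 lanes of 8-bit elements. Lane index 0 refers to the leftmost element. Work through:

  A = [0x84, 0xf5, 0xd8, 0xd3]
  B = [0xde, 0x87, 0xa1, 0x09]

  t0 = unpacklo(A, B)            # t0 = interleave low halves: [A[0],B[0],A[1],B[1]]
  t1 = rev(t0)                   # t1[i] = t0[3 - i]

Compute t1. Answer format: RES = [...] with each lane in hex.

→ t0 |84|de|f5|87|
→ t1 |87|f5|de|84|

RES = [0x87, 0xf5, 0xde, 0x84]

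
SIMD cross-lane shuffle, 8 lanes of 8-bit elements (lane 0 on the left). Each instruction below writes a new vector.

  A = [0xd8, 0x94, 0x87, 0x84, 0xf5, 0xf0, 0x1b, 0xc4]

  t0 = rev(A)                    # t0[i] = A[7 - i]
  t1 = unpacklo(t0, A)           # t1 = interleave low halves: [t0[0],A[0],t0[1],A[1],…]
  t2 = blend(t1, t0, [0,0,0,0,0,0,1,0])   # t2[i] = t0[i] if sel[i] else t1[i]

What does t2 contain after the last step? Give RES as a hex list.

→ t0 |c4|1b|f0|f5|84|87|94|d8|
→ t1 |c4|d8|1b|94|f0|87|f5|84|
→ t2 |c4|d8|1b|94|f0|87|94|84|

RES = [ 0xc4  0xd8  0x1b  0x94  0xf0  0x87  0x94  0x84 ]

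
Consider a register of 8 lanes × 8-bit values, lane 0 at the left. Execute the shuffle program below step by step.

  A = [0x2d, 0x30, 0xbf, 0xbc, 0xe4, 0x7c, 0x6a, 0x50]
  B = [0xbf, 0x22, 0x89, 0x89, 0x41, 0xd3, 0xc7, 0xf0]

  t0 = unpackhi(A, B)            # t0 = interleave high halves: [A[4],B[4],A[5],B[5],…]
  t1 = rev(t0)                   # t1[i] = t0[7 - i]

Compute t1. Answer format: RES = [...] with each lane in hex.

→ t0 |e4|41|7c|d3|6a|c7|50|f0|
→ t1 |f0|50|c7|6a|d3|7c|41|e4|

RES = [0xf0, 0x50, 0xc7, 0x6a, 0xd3, 0x7c, 0x41, 0xe4]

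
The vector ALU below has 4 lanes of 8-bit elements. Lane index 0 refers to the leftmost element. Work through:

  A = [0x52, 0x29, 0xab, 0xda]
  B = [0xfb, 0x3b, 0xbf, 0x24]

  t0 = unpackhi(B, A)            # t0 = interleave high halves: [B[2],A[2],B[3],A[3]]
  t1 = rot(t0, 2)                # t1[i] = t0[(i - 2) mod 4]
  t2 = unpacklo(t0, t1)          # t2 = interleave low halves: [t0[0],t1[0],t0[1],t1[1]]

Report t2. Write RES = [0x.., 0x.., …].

RES = [ 0xbf  0x24  0xab  0xda ]

t0 = [0xbf, 0xab, 0x24, 0xda]
t1 = [0x24, 0xda, 0xbf, 0xab]
t2 = [0xbf, 0x24, 0xab, 0xda]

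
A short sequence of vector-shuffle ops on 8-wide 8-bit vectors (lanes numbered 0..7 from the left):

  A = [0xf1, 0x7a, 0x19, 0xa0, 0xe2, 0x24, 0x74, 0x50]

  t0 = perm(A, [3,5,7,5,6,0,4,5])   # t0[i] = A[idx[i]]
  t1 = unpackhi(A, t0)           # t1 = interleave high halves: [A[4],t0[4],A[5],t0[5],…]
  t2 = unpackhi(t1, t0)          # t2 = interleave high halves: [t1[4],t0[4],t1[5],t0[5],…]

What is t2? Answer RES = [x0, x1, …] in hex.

  t0: a0 24 50 24 74 f1 e2 24
  t1: e2 74 24 f1 74 e2 50 24
  t2: 74 74 e2 f1 50 e2 24 24

RES = [ 0x74  0x74  0xe2  0xf1  0x50  0xe2  0x24  0x24 ]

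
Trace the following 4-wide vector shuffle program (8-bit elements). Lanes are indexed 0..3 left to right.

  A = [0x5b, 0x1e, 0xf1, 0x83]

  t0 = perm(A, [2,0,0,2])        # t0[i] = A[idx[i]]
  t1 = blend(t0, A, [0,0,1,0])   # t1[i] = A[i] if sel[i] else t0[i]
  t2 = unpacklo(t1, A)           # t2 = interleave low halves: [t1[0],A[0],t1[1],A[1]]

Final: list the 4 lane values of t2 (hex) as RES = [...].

→ t0 |f1|5b|5b|f1|
→ t1 |f1|5b|f1|f1|
→ t2 |f1|5b|5b|1e|

RES = [0xf1, 0x5b, 0x5b, 0x1e]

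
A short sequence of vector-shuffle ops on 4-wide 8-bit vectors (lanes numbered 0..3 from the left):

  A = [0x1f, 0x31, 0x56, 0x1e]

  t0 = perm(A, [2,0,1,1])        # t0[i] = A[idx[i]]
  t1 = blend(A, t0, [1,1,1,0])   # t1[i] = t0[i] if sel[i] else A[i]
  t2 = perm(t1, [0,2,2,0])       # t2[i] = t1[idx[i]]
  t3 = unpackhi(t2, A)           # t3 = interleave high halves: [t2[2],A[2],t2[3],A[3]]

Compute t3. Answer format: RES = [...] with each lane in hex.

  t0: 56 1f 31 31
  t1: 56 1f 31 1e
  t2: 56 31 31 56
  t3: 31 56 56 1e

RES = [0x31, 0x56, 0x56, 0x1e]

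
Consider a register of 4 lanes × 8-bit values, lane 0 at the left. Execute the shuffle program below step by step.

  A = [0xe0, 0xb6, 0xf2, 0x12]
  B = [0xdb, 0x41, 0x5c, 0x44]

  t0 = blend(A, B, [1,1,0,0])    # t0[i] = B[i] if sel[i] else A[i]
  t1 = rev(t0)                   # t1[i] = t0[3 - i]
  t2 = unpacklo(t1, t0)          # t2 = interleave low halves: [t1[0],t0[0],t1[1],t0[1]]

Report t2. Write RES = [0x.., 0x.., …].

t0 = [0xdb, 0x41, 0xf2, 0x12]
t1 = [0x12, 0xf2, 0x41, 0xdb]
t2 = [0x12, 0xdb, 0xf2, 0x41]

RES = [ 0x12  0xdb  0xf2  0x41 ]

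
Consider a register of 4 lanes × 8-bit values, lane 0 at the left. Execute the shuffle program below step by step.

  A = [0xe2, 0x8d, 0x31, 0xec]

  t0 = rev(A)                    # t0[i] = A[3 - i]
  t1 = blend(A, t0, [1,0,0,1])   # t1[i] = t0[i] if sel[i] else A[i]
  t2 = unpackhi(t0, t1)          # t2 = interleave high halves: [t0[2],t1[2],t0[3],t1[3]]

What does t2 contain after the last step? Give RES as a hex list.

RES = [0x8d, 0x31, 0xe2, 0xe2]

→ t0 |ec|31|8d|e2|
→ t1 |ec|8d|31|e2|
→ t2 |8d|31|e2|e2|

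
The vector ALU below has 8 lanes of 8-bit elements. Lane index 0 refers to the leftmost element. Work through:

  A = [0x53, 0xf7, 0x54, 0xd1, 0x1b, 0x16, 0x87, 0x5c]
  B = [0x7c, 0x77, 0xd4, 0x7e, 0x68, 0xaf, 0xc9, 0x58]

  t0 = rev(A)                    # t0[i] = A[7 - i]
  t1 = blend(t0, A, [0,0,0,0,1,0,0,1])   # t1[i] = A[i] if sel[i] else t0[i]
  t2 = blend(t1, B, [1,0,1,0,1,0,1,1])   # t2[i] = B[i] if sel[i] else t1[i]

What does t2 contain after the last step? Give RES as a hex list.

RES = [ 0x7c  0x87  0xd4  0x1b  0x68  0x54  0xc9  0x58 ]

→ t0 |5c|87|16|1b|d1|54|f7|53|
→ t1 |5c|87|16|1b|1b|54|f7|5c|
→ t2 |7c|87|d4|1b|68|54|c9|58|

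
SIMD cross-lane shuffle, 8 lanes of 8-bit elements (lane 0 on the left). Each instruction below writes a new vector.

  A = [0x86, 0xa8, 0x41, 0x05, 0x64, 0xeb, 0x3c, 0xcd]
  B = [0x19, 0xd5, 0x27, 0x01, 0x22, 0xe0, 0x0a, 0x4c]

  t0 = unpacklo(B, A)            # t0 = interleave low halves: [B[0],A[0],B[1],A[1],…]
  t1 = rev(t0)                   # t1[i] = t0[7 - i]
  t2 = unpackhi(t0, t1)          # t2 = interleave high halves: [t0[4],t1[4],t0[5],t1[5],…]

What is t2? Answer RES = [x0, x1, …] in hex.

→ t0 |19|86|d5|a8|27|41|01|05|
→ t1 |05|01|41|27|a8|d5|86|19|
→ t2 |27|a8|41|d5|01|86|05|19|

RES = [ 0x27  0xa8  0x41  0xd5  0x01  0x86  0x05  0x19 ]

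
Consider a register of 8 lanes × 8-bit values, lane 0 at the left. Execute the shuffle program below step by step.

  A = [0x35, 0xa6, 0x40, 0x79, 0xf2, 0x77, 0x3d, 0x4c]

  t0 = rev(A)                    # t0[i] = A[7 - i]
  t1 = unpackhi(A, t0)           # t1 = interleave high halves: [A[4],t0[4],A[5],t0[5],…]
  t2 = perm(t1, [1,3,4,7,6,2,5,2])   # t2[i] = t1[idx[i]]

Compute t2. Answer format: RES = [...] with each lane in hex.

t0 = [0x4c, 0x3d, 0x77, 0xf2, 0x79, 0x40, 0xa6, 0x35]
t1 = [0xf2, 0x79, 0x77, 0x40, 0x3d, 0xa6, 0x4c, 0x35]
t2 = [0x79, 0x40, 0x3d, 0x35, 0x4c, 0x77, 0xa6, 0x77]

RES = [0x79, 0x40, 0x3d, 0x35, 0x4c, 0x77, 0xa6, 0x77]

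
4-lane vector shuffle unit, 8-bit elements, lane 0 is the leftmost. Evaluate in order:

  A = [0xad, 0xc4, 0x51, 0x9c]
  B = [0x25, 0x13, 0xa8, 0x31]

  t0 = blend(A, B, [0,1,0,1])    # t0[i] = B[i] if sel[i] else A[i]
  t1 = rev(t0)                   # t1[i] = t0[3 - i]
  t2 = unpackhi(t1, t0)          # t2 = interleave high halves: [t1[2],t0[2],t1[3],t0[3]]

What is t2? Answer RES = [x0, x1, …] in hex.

RES = [ 0x13  0x51  0xad  0x31 ]

→ t0 |ad|13|51|31|
→ t1 |31|51|13|ad|
→ t2 |13|51|ad|31|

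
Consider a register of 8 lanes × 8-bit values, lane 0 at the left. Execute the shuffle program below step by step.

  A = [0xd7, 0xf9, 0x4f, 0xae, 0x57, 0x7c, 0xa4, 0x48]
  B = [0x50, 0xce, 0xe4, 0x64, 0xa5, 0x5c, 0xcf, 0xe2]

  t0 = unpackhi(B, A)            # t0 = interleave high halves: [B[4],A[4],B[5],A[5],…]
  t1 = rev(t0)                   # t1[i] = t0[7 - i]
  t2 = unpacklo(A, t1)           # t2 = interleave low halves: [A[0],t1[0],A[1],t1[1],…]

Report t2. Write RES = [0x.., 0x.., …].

RES = [0xd7, 0x48, 0xf9, 0xe2, 0x4f, 0xa4, 0xae, 0xcf]

  t0: a5 57 5c 7c cf a4 e2 48
  t1: 48 e2 a4 cf 7c 5c 57 a5
  t2: d7 48 f9 e2 4f a4 ae cf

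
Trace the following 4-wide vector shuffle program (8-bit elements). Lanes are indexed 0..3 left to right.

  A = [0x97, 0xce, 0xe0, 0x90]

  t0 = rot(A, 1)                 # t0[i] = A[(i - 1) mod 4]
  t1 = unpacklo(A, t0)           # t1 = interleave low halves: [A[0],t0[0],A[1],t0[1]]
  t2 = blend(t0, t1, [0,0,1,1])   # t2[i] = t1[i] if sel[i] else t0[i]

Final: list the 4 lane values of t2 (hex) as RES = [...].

RES = [ 0x90  0x97  0xce  0x97 ]

  t0: 90 97 ce e0
  t1: 97 90 ce 97
  t2: 90 97 ce 97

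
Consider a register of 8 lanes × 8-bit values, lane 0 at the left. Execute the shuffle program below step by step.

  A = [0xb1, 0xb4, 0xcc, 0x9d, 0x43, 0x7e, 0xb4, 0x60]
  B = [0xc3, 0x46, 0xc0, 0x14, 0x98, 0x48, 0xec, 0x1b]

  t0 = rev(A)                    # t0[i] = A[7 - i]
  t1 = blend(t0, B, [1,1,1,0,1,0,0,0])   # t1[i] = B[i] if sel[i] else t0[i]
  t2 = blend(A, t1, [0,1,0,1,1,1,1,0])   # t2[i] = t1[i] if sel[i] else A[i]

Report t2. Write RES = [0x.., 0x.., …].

RES = [0xb1, 0x46, 0xcc, 0x43, 0x98, 0xcc, 0xb4, 0x60]

→ t0 |60|b4|7e|43|9d|cc|b4|b1|
→ t1 |c3|46|c0|43|98|cc|b4|b1|
→ t2 |b1|46|cc|43|98|cc|b4|60|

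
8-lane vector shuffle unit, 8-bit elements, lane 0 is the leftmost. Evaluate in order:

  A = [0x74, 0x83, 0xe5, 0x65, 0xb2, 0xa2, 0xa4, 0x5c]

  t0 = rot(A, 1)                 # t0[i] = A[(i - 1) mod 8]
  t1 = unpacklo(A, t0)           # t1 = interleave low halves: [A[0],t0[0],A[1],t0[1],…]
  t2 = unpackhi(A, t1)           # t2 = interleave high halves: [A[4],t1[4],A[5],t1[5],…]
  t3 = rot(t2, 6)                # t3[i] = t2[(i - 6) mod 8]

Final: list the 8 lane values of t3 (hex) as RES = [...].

t0 = [0x5c, 0x74, 0x83, 0xe5, 0x65, 0xb2, 0xa2, 0xa4]
t1 = [0x74, 0x5c, 0x83, 0x74, 0xe5, 0x83, 0x65, 0xe5]
t2 = [0xb2, 0xe5, 0xa2, 0x83, 0xa4, 0x65, 0x5c, 0xe5]
t3 = [0xa2, 0x83, 0xa4, 0x65, 0x5c, 0xe5, 0xb2, 0xe5]

RES = [ 0xa2  0x83  0xa4  0x65  0x5c  0xe5  0xb2  0xe5 ]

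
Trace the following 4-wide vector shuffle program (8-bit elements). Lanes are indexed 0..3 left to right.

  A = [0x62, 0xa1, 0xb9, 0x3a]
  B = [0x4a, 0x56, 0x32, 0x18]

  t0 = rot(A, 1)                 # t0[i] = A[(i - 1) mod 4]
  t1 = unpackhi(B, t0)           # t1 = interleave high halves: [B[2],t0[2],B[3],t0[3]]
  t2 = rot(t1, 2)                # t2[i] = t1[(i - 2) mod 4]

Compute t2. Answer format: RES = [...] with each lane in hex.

RES = [0x18, 0xb9, 0x32, 0xa1]

→ t0 |3a|62|a1|b9|
→ t1 |32|a1|18|b9|
→ t2 |18|b9|32|a1|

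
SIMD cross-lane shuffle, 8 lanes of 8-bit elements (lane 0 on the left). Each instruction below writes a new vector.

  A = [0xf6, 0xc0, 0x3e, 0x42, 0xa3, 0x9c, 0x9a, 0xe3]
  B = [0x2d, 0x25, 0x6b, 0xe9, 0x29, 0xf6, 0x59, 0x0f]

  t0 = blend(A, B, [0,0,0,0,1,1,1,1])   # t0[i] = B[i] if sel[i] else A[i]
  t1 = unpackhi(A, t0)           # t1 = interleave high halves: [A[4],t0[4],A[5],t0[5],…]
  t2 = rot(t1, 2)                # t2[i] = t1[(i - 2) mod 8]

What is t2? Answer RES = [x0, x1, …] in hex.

RES = [0xe3, 0x0f, 0xa3, 0x29, 0x9c, 0xf6, 0x9a, 0x59]

t0 = [0xf6, 0xc0, 0x3e, 0x42, 0x29, 0xf6, 0x59, 0x0f]
t1 = [0xa3, 0x29, 0x9c, 0xf6, 0x9a, 0x59, 0xe3, 0x0f]
t2 = [0xe3, 0x0f, 0xa3, 0x29, 0x9c, 0xf6, 0x9a, 0x59]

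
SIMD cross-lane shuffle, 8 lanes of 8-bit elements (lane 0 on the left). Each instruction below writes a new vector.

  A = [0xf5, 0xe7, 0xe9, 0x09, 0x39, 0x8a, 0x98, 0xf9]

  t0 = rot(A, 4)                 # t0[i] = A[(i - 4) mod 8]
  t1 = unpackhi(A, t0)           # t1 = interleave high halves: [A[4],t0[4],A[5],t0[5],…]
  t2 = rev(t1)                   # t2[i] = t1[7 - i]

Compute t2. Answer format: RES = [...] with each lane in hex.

t0 = [0x39, 0x8a, 0x98, 0xf9, 0xf5, 0xe7, 0xe9, 0x09]
t1 = [0x39, 0xf5, 0x8a, 0xe7, 0x98, 0xe9, 0xf9, 0x09]
t2 = [0x09, 0xf9, 0xe9, 0x98, 0xe7, 0x8a, 0xf5, 0x39]

RES = [ 0x09  0xf9  0xe9  0x98  0xe7  0x8a  0xf5  0x39 ]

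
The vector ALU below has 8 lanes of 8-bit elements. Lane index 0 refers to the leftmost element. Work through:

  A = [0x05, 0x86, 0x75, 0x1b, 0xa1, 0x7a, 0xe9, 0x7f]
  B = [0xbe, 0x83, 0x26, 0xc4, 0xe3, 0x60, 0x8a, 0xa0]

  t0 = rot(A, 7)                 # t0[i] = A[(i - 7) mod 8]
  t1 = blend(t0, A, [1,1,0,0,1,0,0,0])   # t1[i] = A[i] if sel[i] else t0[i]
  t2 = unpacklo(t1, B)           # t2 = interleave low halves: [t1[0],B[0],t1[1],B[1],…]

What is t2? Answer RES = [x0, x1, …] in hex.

→ t0 |86|75|1b|a1|7a|e9|7f|05|
→ t1 |05|86|1b|a1|a1|e9|7f|05|
→ t2 |05|be|86|83|1b|26|a1|c4|

RES = [ 0x05  0xbe  0x86  0x83  0x1b  0x26  0xa1  0xc4 ]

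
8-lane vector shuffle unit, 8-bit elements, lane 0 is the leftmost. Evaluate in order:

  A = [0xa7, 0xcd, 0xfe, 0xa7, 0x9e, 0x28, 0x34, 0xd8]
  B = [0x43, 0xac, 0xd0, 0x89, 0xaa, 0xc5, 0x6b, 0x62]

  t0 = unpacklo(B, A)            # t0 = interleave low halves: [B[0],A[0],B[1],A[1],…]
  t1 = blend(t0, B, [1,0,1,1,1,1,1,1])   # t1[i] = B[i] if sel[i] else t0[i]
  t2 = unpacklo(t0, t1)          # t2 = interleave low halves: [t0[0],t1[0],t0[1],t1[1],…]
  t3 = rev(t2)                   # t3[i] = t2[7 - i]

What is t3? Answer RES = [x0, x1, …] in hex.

RES = [ 0x89  0xcd  0xd0  0xac  0xa7  0xa7  0x43  0x43 ]

→ t0 |43|a7|ac|cd|d0|fe|89|a7|
→ t1 |43|a7|d0|89|aa|c5|6b|62|
→ t2 |43|43|a7|a7|ac|d0|cd|89|
→ t3 |89|cd|d0|ac|a7|a7|43|43|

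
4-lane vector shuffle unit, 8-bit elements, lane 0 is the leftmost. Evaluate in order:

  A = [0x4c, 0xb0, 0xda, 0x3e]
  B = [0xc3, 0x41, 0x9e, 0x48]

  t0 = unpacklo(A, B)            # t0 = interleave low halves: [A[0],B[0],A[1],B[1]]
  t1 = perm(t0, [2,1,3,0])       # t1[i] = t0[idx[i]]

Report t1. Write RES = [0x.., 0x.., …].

RES = [ 0xb0  0xc3  0x41  0x4c ]

→ t0 |4c|c3|b0|41|
→ t1 |b0|c3|41|4c|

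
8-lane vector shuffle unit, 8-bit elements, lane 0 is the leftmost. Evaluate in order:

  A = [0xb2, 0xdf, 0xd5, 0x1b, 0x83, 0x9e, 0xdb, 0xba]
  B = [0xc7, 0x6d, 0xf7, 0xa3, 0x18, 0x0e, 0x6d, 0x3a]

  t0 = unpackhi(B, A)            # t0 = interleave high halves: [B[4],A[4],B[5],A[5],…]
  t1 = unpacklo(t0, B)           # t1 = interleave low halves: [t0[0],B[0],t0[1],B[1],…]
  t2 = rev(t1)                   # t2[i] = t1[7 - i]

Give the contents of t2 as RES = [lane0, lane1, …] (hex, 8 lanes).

RES = [ 0xa3  0x9e  0xf7  0x0e  0x6d  0x83  0xc7  0x18 ]

→ t0 |18|83|0e|9e|6d|db|3a|ba|
→ t1 |18|c7|83|6d|0e|f7|9e|a3|
→ t2 |a3|9e|f7|0e|6d|83|c7|18|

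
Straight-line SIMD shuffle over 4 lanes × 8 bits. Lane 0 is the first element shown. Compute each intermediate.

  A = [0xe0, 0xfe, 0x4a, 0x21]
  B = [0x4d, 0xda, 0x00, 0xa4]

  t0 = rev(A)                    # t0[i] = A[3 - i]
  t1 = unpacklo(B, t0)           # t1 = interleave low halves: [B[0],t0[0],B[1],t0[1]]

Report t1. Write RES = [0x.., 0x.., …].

RES = [0x4d, 0x21, 0xda, 0x4a]

  t0: 21 4a fe e0
  t1: 4d 21 da 4a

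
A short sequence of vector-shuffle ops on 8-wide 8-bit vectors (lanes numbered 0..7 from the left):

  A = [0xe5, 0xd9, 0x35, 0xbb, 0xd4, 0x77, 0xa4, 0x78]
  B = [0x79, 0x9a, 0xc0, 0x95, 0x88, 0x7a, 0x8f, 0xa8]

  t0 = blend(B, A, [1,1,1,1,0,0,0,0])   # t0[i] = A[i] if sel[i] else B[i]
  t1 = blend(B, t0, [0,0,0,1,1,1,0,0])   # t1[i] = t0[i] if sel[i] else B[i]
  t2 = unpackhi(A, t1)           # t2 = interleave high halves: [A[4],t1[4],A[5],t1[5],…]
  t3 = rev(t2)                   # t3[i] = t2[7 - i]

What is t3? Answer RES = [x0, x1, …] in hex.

→ t0 |e5|d9|35|bb|88|7a|8f|a8|
→ t1 |79|9a|c0|bb|88|7a|8f|a8|
→ t2 |d4|88|77|7a|a4|8f|78|a8|
→ t3 |a8|78|8f|a4|7a|77|88|d4|

RES = [ 0xa8  0x78  0x8f  0xa4  0x7a  0x77  0x88  0xd4 ]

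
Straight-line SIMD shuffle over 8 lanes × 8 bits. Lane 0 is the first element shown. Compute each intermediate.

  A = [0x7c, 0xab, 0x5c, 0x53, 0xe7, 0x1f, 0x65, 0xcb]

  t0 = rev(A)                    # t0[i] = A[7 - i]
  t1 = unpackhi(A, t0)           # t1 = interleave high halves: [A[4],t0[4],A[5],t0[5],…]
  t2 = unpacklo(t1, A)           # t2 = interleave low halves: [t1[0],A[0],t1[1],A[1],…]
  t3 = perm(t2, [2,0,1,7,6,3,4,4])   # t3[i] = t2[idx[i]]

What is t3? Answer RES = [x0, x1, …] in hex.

RES = [0x53, 0xe7, 0x7c, 0x53, 0x5c, 0xab, 0x1f, 0x1f]

→ t0 |cb|65|1f|e7|53|5c|ab|7c|
→ t1 |e7|53|1f|5c|65|ab|cb|7c|
→ t2 |e7|7c|53|ab|1f|5c|5c|53|
→ t3 |53|e7|7c|53|5c|ab|1f|1f|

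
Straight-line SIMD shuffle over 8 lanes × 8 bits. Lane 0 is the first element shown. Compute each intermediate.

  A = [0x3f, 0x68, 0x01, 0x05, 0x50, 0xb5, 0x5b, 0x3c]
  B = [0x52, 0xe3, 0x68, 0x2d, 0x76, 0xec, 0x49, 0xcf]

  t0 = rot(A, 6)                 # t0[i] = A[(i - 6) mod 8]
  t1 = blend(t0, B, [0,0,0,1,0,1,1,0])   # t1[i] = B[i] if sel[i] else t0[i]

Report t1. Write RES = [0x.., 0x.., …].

RES = [ 0x01  0x05  0x50  0x2d  0x5b  0xec  0x49  0x68 ]

  t0: 01 05 50 b5 5b 3c 3f 68
  t1: 01 05 50 2d 5b ec 49 68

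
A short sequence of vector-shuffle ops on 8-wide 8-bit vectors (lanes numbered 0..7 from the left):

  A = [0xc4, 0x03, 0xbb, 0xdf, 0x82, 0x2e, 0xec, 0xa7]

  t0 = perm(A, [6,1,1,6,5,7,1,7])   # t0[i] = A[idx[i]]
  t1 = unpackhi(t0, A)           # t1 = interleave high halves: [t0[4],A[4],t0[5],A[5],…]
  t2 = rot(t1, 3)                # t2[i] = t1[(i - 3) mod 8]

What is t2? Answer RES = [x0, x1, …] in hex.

RES = [0xec, 0xa7, 0xa7, 0x2e, 0x82, 0xa7, 0x2e, 0x03]

→ t0 |ec|03|03|ec|2e|a7|03|a7|
→ t1 |2e|82|a7|2e|03|ec|a7|a7|
→ t2 |ec|a7|a7|2e|82|a7|2e|03|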